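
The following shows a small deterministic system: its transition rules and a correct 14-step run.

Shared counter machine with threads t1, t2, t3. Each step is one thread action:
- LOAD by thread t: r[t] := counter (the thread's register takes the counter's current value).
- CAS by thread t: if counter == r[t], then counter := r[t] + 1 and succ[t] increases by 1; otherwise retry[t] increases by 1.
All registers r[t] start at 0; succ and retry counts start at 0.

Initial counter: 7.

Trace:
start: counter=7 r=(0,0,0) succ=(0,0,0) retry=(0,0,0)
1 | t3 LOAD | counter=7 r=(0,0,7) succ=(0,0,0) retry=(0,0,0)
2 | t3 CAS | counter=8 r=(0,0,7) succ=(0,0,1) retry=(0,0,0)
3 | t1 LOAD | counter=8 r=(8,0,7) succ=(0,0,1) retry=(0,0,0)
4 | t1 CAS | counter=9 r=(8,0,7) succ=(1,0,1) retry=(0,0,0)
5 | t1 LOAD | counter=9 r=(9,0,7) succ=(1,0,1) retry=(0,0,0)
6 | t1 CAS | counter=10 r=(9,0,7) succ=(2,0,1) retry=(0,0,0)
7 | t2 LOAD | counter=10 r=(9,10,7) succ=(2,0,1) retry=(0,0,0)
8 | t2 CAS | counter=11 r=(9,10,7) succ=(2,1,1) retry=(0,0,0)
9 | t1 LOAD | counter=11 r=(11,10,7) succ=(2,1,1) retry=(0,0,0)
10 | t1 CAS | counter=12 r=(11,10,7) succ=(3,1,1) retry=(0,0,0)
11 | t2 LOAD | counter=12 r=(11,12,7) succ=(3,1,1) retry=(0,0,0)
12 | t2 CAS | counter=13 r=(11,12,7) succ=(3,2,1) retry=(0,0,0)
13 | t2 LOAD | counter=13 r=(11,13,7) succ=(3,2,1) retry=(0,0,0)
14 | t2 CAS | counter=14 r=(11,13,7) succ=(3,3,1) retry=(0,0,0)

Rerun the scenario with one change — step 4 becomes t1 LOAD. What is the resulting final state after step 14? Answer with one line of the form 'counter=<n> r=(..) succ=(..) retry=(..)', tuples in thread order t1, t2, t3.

(re-executing from step 4 with the substitution; state before step 4: counter=8 r=(8,0,7) succ=(0,0,1) retry=(0,0,0))
4 | t1 LOAD | counter=8 r=(8,0,7) succ=(0,0,1) retry=(0,0,0)
5 | t1 LOAD | counter=8 r=(8,0,7) succ=(0,0,1) retry=(0,0,0)
6 | t1 CAS | counter=9 r=(8,0,7) succ=(1,0,1) retry=(0,0,0)
7 | t2 LOAD | counter=9 r=(8,9,7) succ=(1,0,1) retry=(0,0,0)
8 | t2 CAS | counter=10 r=(8,9,7) succ=(1,1,1) retry=(0,0,0)
9 | t1 LOAD | counter=10 r=(10,9,7) succ=(1,1,1) retry=(0,0,0)
10 | t1 CAS | counter=11 r=(10,9,7) succ=(2,1,1) retry=(0,0,0)
11 | t2 LOAD | counter=11 r=(10,11,7) succ=(2,1,1) retry=(0,0,0)
12 | t2 CAS | counter=12 r=(10,11,7) succ=(2,2,1) retry=(0,0,0)
13 | t2 LOAD | counter=12 r=(10,12,7) succ=(2,2,1) retry=(0,0,0)
14 | t2 CAS | counter=13 r=(10,12,7) succ=(2,3,1) retry=(0,0,0)

counter=13 r=(10,12,7) succ=(2,3,1) retry=(0,0,0)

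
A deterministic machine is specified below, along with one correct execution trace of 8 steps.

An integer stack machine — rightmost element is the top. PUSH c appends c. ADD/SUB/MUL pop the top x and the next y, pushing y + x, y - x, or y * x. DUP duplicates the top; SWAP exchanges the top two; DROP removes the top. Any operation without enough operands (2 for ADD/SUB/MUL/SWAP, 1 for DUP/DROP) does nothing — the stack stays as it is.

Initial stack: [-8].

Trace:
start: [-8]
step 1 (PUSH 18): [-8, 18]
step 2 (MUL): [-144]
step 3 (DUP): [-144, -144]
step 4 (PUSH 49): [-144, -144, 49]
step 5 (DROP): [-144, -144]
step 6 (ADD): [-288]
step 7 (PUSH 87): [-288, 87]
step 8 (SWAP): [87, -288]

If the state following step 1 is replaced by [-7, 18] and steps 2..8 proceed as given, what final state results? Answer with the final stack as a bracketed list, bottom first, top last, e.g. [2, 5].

state after step 1 := [-7, 18]
step 2 (MUL): [-126]
step 3 (DUP): [-126, -126]
step 4 (PUSH 49): [-126, -126, 49]
step 5 (DROP): [-126, -126]
step 6 (ADD): [-252]
step 7 (PUSH 87): [-252, 87]
step 8 (SWAP): [87, -252]

[87, -252]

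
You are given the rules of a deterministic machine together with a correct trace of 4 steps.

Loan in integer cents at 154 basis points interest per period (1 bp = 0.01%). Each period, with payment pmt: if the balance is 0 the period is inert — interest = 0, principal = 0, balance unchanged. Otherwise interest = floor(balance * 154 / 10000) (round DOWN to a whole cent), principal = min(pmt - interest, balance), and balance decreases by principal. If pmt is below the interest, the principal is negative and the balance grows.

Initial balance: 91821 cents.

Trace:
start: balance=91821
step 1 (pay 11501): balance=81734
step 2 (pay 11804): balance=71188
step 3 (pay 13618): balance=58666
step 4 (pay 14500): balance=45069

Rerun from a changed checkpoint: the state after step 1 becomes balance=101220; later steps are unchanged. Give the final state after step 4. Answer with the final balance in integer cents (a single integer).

state after step 1 := balance=101220
step 2 (pay 11804): balance=90974
step 3 (pay 13618): balance=78756
step 4 (pay 14500): balance=65468

65468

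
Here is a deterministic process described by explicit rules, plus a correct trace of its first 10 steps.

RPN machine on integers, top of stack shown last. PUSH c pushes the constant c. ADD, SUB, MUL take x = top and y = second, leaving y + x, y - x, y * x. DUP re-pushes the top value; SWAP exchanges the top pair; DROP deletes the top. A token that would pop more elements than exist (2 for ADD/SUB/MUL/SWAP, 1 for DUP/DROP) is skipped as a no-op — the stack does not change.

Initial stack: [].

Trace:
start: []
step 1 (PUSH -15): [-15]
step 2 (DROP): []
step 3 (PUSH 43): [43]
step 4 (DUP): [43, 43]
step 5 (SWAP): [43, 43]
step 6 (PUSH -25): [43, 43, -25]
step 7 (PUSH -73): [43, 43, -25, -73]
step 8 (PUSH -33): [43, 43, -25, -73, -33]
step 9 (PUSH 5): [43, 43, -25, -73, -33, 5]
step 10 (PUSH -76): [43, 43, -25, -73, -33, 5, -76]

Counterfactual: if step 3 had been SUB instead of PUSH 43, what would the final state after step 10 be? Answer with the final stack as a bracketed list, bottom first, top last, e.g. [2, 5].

[-25, -73, -33, 5, -76]

(re-executing from step 3 with the substitution; state before step 3: [])
step 3 (SUB): []
step 4 (DUP): []
step 5 (SWAP): []
step 6 (PUSH -25): [-25]
step 7 (PUSH -73): [-25, -73]
step 8 (PUSH -33): [-25, -73, -33]
step 9 (PUSH 5): [-25, -73, -33, 5]
step 10 (PUSH -76): [-25, -73, -33, 5, -76]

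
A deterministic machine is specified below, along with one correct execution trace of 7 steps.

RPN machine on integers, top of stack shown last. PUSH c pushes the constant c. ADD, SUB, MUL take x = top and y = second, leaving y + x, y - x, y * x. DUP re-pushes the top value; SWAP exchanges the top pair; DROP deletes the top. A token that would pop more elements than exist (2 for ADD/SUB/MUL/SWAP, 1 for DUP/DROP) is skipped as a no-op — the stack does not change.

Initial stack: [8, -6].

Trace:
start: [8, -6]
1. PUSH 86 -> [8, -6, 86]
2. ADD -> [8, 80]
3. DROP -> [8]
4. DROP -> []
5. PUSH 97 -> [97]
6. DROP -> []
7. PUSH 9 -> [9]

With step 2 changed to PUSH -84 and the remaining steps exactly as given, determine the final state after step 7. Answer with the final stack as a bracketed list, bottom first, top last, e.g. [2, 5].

[8, -6, 9]

(re-executing from step 2 with the substitution; state before step 2: [8, -6, 86])
2. PUSH -84 -> [8, -6, 86, -84]
3. DROP -> [8, -6, 86]
4. DROP -> [8, -6]
5. PUSH 97 -> [8, -6, 97]
6. DROP -> [8, -6]
7. PUSH 9 -> [8, -6, 9]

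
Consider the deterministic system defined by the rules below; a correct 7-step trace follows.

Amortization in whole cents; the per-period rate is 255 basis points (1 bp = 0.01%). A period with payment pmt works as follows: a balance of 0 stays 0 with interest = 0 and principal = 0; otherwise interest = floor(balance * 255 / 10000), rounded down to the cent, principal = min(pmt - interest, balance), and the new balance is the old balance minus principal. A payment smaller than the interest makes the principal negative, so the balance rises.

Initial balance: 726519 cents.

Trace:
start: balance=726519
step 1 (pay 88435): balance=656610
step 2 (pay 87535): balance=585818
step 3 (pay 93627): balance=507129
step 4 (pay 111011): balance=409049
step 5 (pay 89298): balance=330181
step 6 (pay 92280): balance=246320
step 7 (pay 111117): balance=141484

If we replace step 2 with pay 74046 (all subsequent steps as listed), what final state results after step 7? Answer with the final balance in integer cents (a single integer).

156783

(re-executing from step 2 with the substitution; state before step 2: balance=656610)
step 2 (pay 74046): balance=599307
step 3 (pay 93627): balance=520962
step 4 (pay 111011): balance=423235
step 5 (pay 89298): balance=344729
step 6 (pay 92280): balance=261239
step 7 (pay 111117): balance=156783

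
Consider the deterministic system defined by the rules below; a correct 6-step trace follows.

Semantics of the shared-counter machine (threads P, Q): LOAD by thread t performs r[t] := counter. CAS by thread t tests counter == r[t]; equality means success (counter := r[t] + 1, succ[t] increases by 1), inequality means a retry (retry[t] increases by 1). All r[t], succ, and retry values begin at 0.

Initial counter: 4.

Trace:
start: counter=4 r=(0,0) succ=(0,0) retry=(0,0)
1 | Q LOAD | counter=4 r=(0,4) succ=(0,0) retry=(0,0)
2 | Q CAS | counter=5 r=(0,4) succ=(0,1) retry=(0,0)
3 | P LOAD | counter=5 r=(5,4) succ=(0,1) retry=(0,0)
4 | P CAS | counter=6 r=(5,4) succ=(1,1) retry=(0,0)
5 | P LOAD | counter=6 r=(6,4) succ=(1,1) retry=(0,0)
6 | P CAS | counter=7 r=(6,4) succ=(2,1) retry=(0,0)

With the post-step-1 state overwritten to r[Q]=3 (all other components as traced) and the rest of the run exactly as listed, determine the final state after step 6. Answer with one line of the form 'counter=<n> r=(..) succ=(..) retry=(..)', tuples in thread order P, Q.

counter=6 r=(5,3) succ=(2,0) retry=(0,1)

state after step 1 := counter=4 r=(0,3) succ=(0,0) retry=(0,0)
2 | Q CAS | counter=4 r=(0,3) succ=(0,0) retry=(0,1)
3 | P LOAD | counter=4 r=(4,3) succ=(0,0) retry=(0,1)
4 | P CAS | counter=5 r=(4,3) succ=(1,0) retry=(0,1)
5 | P LOAD | counter=5 r=(5,3) succ=(1,0) retry=(0,1)
6 | P CAS | counter=6 r=(5,3) succ=(2,0) retry=(0,1)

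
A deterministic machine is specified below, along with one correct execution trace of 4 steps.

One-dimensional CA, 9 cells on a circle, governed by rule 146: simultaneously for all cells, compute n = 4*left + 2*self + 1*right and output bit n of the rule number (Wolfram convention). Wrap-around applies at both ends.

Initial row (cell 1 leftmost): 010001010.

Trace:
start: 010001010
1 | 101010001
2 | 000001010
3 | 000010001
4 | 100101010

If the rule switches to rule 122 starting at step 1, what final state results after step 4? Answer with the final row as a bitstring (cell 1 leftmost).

111101111

(re-executing steps 1..4 under rule 122; state before step 1: 010001010)
1 | 101010101
2 | 110101011
3 | 011010110
4 | 111101111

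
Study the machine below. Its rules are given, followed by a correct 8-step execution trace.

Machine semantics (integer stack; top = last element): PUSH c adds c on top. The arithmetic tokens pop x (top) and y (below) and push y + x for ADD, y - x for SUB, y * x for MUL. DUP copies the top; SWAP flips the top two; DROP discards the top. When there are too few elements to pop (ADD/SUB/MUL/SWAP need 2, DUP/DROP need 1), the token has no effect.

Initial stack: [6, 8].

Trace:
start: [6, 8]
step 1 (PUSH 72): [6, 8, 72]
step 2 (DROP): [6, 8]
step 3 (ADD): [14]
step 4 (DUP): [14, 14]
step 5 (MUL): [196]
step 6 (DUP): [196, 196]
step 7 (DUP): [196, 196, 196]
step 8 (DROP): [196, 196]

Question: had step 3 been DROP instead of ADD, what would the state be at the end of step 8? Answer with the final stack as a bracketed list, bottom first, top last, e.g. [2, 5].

[36, 36]

(re-executing from step 3 with the substitution; state before step 3: [6, 8])
step 3 (DROP): [6]
step 4 (DUP): [6, 6]
step 5 (MUL): [36]
step 6 (DUP): [36, 36]
step 7 (DUP): [36, 36, 36]
step 8 (DROP): [36, 36]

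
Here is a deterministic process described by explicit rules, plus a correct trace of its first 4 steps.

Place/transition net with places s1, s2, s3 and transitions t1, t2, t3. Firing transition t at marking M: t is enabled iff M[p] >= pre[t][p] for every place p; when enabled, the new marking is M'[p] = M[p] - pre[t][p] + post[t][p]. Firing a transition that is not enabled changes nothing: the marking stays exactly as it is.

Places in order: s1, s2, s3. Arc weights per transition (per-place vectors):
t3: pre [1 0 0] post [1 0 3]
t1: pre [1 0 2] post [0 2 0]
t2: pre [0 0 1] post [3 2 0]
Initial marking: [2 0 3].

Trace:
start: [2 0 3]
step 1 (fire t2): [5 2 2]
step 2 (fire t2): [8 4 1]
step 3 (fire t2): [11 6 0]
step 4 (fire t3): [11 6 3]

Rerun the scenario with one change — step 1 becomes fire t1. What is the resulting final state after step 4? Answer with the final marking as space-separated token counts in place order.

4 4 3

(re-executing from step 1 with the substitution; state before step 1: [2 0 3])
step 1 (fire t1): [1 2 1]
step 2 (fire t2): [4 4 0]
step 3 (fire t2): [4 4 0]
step 4 (fire t3): [4 4 3]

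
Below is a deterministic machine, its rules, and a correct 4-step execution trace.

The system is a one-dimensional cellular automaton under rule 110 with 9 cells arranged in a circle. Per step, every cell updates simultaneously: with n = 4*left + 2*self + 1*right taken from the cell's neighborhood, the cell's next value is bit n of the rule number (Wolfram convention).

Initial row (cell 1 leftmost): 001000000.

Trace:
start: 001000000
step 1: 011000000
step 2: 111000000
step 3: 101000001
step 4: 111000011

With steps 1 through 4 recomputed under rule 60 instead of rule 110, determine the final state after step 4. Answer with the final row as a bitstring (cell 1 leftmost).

(re-executing steps 1..4 under rule 60; state before step 1: 001000000)
step 1: 001100000
step 2: 001010000
step 3: 001111000
step 4: 001000100

001000100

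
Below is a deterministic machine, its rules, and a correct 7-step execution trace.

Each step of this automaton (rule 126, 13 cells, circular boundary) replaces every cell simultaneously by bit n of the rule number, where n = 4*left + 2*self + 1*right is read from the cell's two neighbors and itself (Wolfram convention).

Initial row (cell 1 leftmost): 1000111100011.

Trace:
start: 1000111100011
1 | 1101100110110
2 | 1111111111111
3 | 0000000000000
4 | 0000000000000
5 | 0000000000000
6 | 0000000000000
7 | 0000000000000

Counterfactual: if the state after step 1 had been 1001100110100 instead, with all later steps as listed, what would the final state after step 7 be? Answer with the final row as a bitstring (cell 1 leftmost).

0000000000000

state after step 1 := 1001100110100
2 | 1111111111111
3 | 0000000000000
4 | 0000000000000
5 | 0000000000000
6 | 0000000000000
7 | 0000000000000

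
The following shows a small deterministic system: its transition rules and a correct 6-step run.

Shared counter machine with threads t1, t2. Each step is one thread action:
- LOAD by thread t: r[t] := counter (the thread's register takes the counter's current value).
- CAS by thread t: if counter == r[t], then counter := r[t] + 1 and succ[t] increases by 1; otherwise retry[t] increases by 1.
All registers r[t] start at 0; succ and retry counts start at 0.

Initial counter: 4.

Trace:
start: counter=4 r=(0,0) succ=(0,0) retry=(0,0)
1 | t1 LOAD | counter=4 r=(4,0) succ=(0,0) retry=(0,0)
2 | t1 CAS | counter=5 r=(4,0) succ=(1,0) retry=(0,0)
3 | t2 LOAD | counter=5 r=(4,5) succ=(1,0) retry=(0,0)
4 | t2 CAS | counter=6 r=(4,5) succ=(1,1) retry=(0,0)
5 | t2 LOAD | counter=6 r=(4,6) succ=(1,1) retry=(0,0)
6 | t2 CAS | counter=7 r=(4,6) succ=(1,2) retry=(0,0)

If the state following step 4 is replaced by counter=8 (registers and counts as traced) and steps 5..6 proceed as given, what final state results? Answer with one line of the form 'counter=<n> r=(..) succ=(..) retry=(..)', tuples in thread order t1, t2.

state after step 4 := counter=8 r=(4,5) succ=(1,1) retry=(0,0)
5 | t2 LOAD | counter=8 r=(4,8) succ=(1,1) retry=(0,0)
6 | t2 CAS | counter=9 r=(4,8) succ=(1,2) retry=(0,0)

counter=9 r=(4,8) succ=(1,2) retry=(0,0)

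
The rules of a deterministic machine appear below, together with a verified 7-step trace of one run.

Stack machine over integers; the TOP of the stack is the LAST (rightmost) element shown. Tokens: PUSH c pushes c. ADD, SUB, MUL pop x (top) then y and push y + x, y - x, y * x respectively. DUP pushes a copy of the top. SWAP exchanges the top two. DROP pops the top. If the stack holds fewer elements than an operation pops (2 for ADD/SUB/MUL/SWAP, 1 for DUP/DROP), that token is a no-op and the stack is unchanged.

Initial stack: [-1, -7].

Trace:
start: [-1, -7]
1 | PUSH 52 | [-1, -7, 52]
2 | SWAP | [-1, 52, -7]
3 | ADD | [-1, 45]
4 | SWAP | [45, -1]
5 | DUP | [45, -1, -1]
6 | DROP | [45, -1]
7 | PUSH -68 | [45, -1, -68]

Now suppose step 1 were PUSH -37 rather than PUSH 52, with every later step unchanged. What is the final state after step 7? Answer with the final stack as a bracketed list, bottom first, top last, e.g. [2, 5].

(re-executing from step 1 with the substitution; state before step 1: [-1, -7])
1 | PUSH -37 | [-1, -7, -37]
2 | SWAP | [-1, -37, -7]
3 | ADD | [-1, -44]
4 | SWAP | [-44, -1]
5 | DUP | [-44, -1, -1]
6 | DROP | [-44, -1]
7 | PUSH -68 | [-44, -1, -68]

[-44, -1, -68]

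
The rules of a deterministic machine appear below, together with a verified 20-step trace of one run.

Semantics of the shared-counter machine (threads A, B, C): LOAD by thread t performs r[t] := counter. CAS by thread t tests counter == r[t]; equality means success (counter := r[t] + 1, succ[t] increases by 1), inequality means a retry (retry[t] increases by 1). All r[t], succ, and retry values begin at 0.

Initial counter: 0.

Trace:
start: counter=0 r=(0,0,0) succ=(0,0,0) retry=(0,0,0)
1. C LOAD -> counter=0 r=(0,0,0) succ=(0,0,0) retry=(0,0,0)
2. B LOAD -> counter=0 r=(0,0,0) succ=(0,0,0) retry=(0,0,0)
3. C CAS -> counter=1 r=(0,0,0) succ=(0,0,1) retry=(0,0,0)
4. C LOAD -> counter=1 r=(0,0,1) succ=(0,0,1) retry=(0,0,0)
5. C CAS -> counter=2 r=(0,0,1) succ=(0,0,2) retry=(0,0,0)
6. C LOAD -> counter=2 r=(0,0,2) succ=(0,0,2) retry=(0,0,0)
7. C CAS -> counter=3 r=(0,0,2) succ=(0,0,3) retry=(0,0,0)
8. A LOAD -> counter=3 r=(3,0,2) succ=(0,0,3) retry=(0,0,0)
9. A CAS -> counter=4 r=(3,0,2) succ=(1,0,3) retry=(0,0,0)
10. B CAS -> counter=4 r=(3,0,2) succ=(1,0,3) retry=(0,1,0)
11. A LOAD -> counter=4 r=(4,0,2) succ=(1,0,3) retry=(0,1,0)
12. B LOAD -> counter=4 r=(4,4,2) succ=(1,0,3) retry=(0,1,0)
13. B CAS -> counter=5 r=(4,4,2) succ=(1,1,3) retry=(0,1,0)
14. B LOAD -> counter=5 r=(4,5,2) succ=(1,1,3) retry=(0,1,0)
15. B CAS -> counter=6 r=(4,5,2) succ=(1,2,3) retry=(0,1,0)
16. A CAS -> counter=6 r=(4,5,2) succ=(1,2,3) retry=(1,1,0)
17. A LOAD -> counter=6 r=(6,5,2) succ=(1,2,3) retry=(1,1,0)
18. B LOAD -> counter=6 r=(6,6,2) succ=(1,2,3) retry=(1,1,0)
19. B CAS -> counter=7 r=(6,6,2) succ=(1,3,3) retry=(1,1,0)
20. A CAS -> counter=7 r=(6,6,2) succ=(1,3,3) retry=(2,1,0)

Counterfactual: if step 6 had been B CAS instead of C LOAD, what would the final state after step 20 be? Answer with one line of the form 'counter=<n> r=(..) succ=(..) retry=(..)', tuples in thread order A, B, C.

(re-executing from step 6 with the substitution; state before step 6: counter=2 r=(0,0,1) succ=(0,0,2) retry=(0,0,0))
6. B CAS -> counter=2 r=(0,0,1) succ=(0,0,2) retry=(0,1,0)
7. C CAS -> counter=2 r=(0,0,1) succ=(0,0,2) retry=(0,1,1)
8. A LOAD -> counter=2 r=(2,0,1) succ=(0,0,2) retry=(0,1,1)
9. A CAS -> counter=3 r=(2,0,1) succ=(1,0,2) retry=(0,1,1)
10. B CAS -> counter=3 r=(2,0,1) succ=(1,0,2) retry=(0,2,1)
11. A LOAD -> counter=3 r=(3,0,1) succ=(1,0,2) retry=(0,2,1)
12. B LOAD -> counter=3 r=(3,3,1) succ=(1,0,2) retry=(0,2,1)
13. B CAS -> counter=4 r=(3,3,1) succ=(1,1,2) retry=(0,2,1)
14. B LOAD -> counter=4 r=(3,4,1) succ=(1,1,2) retry=(0,2,1)
15. B CAS -> counter=5 r=(3,4,1) succ=(1,2,2) retry=(0,2,1)
16. A CAS -> counter=5 r=(3,4,1) succ=(1,2,2) retry=(1,2,1)
17. A LOAD -> counter=5 r=(5,4,1) succ=(1,2,2) retry=(1,2,1)
18. B LOAD -> counter=5 r=(5,5,1) succ=(1,2,2) retry=(1,2,1)
19. B CAS -> counter=6 r=(5,5,1) succ=(1,3,2) retry=(1,2,1)
20. A CAS -> counter=6 r=(5,5,1) succ=(1,3,2) retry=(2,2,1)

counter=6 r=(5,5,1) succ=(1,3,2) retry=(2,2,1)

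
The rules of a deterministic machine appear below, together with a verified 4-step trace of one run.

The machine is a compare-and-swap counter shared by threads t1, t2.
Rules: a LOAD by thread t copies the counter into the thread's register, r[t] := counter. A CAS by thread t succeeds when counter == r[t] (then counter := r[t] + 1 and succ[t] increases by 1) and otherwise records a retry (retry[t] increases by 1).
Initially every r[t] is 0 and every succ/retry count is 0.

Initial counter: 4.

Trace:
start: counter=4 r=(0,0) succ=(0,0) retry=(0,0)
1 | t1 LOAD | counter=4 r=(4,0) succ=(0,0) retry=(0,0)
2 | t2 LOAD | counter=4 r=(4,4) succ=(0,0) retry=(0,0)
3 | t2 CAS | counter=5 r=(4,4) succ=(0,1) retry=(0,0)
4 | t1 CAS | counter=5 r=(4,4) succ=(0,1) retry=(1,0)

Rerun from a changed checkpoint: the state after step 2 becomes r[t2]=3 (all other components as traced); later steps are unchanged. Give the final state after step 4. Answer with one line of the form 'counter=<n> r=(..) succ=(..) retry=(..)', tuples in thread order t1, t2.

counter=5 r=(4,3) succ=(1,0) retry=(0,1)

state after step 2 := counter=4 r=(4,3) succ=(0,0) retry=(0,0)
3 | t2 CAS | counter=4 r=(4,3) succ=(0,0) retry=(0,1)
4 | t1 CAS | counter=5 r=(4,3) succ=(1,0) retry=(0,1)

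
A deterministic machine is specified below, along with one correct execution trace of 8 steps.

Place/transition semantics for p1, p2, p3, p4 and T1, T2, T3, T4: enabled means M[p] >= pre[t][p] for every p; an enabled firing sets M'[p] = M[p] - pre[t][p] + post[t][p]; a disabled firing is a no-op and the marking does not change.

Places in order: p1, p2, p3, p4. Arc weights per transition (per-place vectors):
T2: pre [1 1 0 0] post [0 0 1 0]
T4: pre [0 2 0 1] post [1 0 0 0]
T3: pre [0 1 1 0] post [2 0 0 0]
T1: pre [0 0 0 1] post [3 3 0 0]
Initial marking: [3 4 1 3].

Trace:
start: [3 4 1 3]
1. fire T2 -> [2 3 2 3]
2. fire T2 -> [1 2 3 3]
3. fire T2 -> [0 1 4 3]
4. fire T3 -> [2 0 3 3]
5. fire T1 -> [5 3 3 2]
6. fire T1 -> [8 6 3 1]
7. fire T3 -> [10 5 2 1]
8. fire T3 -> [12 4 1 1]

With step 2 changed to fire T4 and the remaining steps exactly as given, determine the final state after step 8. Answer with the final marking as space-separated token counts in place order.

12 4 1 0

(re-executing from step 2 with the substitution; state before step 2: [2 3 2 3])
2. fire T4 -> [3 1 2 2]
3. fire T2 -> [2 0 3 2]
4. fire T3 -> [2 0 3 2]
5. fire T1 -> [5 3 3 1]
6. fire T1 -> [8 6 3 0]
7. fire T3 -> [10 5 2 0]
8. fire T3 -> [12 4 1 0]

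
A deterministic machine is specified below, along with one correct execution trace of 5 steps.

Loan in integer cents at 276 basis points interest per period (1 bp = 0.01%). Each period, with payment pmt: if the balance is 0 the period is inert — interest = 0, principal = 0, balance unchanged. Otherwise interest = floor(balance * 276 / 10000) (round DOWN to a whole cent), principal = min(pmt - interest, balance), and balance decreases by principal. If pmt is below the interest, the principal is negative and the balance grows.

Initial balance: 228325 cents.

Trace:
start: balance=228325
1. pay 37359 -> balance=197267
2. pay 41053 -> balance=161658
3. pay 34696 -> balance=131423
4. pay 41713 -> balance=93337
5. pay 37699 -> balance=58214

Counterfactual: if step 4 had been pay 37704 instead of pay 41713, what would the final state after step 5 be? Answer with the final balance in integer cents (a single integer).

62333

(re-executing from step 4 with the substitution; state before step 4: balance=131423)
4. pay 37704 -> balance=97346
5. pay 37699 -> balance=62333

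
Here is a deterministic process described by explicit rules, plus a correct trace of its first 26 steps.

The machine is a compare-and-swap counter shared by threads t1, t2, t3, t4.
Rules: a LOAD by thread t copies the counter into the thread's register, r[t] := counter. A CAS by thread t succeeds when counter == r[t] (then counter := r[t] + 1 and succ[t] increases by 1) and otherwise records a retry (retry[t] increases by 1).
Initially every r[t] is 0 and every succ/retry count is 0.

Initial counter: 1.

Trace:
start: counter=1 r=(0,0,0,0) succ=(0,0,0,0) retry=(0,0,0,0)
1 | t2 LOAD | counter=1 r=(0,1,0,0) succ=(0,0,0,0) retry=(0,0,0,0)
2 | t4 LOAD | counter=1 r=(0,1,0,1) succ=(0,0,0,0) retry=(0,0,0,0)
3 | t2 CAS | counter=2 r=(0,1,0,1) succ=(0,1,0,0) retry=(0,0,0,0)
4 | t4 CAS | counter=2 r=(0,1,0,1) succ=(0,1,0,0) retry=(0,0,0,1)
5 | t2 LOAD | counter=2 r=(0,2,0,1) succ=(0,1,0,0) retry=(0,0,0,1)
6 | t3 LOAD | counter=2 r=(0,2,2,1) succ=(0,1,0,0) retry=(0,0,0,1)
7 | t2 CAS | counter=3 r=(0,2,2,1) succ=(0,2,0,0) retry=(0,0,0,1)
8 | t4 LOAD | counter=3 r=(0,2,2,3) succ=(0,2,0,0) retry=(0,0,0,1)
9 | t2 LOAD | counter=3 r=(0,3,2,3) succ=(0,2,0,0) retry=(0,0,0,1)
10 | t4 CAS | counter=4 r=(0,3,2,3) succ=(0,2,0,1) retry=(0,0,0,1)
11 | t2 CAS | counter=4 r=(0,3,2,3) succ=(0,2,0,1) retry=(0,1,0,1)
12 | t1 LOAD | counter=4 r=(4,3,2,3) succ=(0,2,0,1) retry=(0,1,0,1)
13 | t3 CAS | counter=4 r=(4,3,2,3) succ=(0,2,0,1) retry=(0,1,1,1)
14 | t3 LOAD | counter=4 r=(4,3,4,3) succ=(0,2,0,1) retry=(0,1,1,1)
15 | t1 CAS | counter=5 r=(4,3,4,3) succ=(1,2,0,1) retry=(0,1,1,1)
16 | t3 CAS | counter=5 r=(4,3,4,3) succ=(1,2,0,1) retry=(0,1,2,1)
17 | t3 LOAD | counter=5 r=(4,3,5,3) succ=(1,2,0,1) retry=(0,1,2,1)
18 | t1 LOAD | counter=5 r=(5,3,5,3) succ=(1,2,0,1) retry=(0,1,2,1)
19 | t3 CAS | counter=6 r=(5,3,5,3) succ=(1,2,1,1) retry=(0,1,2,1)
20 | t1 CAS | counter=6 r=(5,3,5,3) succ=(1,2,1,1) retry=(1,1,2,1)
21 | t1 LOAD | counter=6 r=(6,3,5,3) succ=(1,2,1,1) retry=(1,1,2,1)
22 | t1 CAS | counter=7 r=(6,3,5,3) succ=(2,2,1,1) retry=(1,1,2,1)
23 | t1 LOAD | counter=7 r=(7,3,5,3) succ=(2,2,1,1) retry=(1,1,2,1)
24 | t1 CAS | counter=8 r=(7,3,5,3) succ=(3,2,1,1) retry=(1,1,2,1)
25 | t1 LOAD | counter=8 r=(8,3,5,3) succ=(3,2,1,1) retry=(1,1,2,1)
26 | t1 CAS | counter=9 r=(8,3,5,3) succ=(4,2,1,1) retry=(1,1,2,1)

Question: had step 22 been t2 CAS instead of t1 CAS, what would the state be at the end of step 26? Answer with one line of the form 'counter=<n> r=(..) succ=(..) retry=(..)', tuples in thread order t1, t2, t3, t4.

(re-executing from step 22 with the substitution; state before step 22: counter=6 r=(6,3,5,3) succ=(1,2,1,1) retry=(1,1,2,1))
22 | t2 CAS | counter=6 r=(6,3,5,3) succ=(1,2,1,1) retry=(1,2,2,1)
23 | t1 LOAD | counter=6 r=(6,3,5,3) succ=(1,2,1,1) retry=(1,2,2,1)
24 | t1 CAS | counter=7 r=(6,3,5,3) succ=(2,2,1,1) retry=(1,2,2,1)
25 | t1 LOAD | counter=7 r=(7,3,5,3) succ=(2,2,1,1) retry=(1,2,2,1)
26 | t1 CAS | counter=8 r=(7,3,5,3) succ=(3,2,1,1) retry=(1,2,2,1)

counter=8 r=(7,3,5,3) succ=(3,2,1,1) retry=(1,2,2,1)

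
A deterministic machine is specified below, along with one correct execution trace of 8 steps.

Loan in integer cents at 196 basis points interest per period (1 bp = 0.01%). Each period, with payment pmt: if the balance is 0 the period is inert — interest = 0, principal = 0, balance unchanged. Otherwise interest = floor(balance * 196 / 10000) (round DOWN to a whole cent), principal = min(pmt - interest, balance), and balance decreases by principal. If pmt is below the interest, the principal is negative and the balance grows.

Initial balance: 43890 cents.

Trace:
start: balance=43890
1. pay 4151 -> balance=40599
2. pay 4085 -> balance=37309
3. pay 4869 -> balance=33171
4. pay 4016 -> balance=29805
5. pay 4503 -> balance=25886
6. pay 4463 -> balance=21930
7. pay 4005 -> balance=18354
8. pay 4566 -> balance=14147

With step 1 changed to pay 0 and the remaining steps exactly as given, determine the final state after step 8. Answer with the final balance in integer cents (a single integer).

(re-executing from step 1 with the substitution; state before step 1: balance=43890)
1. pay 0 -> balance=44750
2. pay 4085 -> balance=41542
3. pay 4869 -> balance=37487
4. pay 4016 -> balance=34205
5. pay 4503 -> balance=30372
6. pay 4463 -> balance=26504
7. pay 4005 -> balance=23018
8. pay 4566 -> balance=18903

18903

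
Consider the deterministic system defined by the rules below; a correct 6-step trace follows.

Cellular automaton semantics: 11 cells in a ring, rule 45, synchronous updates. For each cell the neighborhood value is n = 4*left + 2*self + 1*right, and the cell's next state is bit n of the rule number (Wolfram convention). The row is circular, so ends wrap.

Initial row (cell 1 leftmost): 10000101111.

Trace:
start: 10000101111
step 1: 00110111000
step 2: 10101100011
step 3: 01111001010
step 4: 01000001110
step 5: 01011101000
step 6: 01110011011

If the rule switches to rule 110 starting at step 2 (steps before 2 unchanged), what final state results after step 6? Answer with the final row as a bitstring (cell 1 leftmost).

11110001111

(re-executing steps 2..6 under rule 110; state before step 2: 00110111000)
step 2: 01111101000
step 3: 11000111000
step 4: 11001101001
step 5: 01011111011
step 6: 11110001111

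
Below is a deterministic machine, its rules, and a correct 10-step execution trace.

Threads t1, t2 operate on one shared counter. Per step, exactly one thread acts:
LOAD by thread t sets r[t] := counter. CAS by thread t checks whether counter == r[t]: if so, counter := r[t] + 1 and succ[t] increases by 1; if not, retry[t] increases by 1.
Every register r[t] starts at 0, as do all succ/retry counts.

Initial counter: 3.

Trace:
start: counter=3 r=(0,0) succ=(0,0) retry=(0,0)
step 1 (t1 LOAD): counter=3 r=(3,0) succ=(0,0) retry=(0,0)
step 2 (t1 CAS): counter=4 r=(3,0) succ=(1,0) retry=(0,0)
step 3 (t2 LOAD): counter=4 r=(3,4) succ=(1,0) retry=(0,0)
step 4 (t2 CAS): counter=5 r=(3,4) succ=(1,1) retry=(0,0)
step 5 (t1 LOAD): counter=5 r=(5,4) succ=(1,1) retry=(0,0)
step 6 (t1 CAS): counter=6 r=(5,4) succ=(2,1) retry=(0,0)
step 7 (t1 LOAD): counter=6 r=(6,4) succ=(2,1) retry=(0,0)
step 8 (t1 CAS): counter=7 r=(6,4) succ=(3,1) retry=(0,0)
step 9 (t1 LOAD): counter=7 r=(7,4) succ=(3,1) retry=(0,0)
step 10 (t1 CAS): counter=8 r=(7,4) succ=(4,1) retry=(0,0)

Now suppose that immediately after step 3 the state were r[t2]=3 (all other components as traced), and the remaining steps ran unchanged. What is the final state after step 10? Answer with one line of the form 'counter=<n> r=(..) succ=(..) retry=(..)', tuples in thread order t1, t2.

counter=7 r=(6,3) succ=(4,0) retry=(0,1)

state after step 3 := counter=4 r=(3,3) succ=(1,0) retry=(0,0)
step 4 (t2 CAS): counter=4 r=(3,3) succ=(1,0) retry=(0,1)
step 5 (t1 LOAD): counter=4 r=(4,3) succ=(1,0) retry=(0,1)
step 6 (t1 CAS): counter=5 r=(4,3) succ=(2,0) retry=(0,1)
step 7 (t1 LOAD): counter=5 r=(5,3) succ=(2,0) retry=(0,1)
step 8 (t1 CAS): counter=6 r=(5,3) succ=(3,0) retry=(0,1)
step 9 (t1 LOAD): counter=6 r=(6,3) succ=(3,0) retry=(0,1)
step 10 (t1 CAS): counter=7 r=(6,3) succ=(4,0) retry=(0,1)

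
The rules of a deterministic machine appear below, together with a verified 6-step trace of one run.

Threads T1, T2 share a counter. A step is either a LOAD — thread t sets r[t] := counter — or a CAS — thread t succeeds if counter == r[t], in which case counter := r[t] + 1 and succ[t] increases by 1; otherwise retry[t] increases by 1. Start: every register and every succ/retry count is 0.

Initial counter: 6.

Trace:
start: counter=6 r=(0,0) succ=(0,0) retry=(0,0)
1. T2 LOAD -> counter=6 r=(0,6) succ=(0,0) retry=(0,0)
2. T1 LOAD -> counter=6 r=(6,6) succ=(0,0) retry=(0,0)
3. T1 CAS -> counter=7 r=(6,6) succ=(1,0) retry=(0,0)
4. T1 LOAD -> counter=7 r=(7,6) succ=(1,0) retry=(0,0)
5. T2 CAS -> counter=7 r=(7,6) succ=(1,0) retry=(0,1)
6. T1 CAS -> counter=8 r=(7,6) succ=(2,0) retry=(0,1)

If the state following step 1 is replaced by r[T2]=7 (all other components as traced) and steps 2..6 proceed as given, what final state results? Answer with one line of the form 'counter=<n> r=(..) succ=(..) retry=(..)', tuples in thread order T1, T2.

counter=8 r=(7,7) succ=(1,1) retry=(1,0)

state after step 1 := counter=6 r=(0,7) succ=(0,0) retry=(0,0)
2. T1 LOAD -> counter=6 r=(6,7) succ=(0,0) retry=(0,0)
3. T1 CAS -> counter=7 r=(6,7) succ=(1,0) retry=(0,0)
4. T1 LOAD -> counter=7 r=(7,7) succ=(1,0) retry=(0,0)
5. T2 CAS -> counter=8 r=(7,7) succ=(1,1) retry=(0,0)
6. T1 CAS -> counter=8 r=(7,7) succ=(1,1) retry=(1,0)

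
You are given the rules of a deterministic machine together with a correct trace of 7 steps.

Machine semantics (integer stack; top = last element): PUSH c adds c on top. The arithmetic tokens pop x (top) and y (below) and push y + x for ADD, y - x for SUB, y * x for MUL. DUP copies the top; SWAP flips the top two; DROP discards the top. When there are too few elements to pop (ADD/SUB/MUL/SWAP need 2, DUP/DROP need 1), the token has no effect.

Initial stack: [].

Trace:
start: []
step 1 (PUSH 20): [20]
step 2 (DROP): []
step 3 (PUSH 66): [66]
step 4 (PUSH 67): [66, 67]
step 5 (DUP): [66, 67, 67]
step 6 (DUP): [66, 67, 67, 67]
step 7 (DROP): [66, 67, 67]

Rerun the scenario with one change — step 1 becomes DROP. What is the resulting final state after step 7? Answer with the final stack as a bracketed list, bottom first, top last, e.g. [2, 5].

(re-executing from step 1 with the substitution; state before step 1: [])
step 1 (DROP): []
step 2 (DROP): []
step 3 (PUSH 66): [66]
step 4 (PUSH 67): [66, 67]
step 5 (DUP): [66, 67, 67]
step 6 (DUP): [66, 67, 67, 67]
step 7 (DROP): [66, 67, 67]

[66, 67, 67]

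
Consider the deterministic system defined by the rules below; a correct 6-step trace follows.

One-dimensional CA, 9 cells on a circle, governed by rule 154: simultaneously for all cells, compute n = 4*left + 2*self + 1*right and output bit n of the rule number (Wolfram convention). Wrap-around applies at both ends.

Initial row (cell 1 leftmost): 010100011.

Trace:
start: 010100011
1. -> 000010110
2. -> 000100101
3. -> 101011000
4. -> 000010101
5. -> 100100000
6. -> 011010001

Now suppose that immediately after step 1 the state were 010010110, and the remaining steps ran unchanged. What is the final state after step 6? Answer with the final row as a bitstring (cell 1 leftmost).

001011011

state after step 1 := 010010110
2. -> 101100101
3. -> 001011001
4. -> 110010110
5. -> 101100100
6. -> 001011011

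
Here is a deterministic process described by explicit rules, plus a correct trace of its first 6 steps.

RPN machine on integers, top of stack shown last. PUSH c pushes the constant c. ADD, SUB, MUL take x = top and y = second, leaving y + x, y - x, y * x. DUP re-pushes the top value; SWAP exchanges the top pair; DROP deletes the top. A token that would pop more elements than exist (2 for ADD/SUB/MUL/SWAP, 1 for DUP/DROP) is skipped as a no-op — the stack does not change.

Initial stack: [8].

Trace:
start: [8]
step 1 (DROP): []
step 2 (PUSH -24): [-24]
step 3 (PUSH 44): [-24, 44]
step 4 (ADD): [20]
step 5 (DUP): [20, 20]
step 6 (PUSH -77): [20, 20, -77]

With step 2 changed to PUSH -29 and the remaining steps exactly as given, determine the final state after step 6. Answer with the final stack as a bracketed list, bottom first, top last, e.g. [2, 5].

(re-executing from step 2 with the substitution; state before step 2: [])
step 2 (PUSH -29): [-29]
step 3 (PUSH 44): [-29, 44]
step 4 (ADD): [15]
step 5 (DUP): [15, 15]
step 6 (PUSH -77): [15, 15, -77]

[15, 15, -77]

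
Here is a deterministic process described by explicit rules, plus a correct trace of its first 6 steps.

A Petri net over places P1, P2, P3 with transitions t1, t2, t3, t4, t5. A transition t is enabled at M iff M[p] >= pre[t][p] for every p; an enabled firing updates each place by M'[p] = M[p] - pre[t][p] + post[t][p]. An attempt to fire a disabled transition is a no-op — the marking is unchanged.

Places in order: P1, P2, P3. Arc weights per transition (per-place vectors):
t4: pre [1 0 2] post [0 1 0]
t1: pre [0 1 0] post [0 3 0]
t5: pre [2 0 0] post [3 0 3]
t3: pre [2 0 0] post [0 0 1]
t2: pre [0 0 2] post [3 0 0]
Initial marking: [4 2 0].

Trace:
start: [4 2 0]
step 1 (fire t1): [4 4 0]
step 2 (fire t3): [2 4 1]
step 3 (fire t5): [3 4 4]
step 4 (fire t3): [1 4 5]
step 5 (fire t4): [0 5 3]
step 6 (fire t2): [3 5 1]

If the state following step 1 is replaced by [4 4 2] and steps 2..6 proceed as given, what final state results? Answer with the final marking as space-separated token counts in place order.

3 5 3

state after step 1 := [4 4 2]
step 2 (fire t3): [2 4 3]
step 3 (fire t5): [3 4 6]
step 4 (fire t3): [1 4 7]
step 5 (fire t4): [0 5 5]
step 6 (fire t2): [3 5 3]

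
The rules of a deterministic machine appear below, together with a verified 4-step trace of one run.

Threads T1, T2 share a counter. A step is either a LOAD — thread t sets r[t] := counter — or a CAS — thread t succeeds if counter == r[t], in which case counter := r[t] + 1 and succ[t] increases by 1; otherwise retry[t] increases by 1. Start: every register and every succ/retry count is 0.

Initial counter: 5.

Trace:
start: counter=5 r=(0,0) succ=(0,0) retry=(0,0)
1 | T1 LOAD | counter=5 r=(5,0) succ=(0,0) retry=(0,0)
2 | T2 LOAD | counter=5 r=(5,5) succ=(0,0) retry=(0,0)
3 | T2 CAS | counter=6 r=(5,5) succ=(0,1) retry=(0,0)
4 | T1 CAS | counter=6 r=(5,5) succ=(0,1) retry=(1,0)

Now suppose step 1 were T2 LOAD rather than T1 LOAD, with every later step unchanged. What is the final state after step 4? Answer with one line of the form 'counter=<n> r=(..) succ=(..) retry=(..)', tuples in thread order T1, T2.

counter=6 r=(0,5) succ=(0,1) retry=(1,0)

(re-executing from step 1 with the substitution; state before step 1: counter=5 r=(0,0) succ=(0,0) retry=(0,0))
1 | T2 LOAD | counter=5 r=(0,5) succ=(0,0) retry=(0,0)
2 | T2 LOAD | counter=5 r=(0,5) succ=(0,0) retry=(0,0)
3 | T2 CAS | counter=6 r=(0,5) succ=(0,1) retry=(0,0)
4 | T1 CAS | counter=6 r=(0,5) succ=(0,1) retry=(1,0)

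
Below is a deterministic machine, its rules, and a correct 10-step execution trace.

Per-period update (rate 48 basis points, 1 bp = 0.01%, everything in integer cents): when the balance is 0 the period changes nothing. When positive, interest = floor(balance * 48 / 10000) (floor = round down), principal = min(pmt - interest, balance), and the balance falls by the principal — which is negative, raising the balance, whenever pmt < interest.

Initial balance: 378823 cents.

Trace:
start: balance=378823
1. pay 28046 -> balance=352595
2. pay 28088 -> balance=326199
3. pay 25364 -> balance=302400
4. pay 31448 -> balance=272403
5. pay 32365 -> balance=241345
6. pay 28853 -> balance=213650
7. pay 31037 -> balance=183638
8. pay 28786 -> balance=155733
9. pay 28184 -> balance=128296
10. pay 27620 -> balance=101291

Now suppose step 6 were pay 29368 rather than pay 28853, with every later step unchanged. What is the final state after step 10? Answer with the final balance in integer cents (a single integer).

100767

(re-executing from step 6 with the substitution; state before step 6: balance=241345)
6. pay 29368 -> balance=213135
7. pay 31037 -> balance=183121
8. pay 28786 -> balance=155213
9. pay 28184 -> balance=127774
10. pay 27620 -> balance=100767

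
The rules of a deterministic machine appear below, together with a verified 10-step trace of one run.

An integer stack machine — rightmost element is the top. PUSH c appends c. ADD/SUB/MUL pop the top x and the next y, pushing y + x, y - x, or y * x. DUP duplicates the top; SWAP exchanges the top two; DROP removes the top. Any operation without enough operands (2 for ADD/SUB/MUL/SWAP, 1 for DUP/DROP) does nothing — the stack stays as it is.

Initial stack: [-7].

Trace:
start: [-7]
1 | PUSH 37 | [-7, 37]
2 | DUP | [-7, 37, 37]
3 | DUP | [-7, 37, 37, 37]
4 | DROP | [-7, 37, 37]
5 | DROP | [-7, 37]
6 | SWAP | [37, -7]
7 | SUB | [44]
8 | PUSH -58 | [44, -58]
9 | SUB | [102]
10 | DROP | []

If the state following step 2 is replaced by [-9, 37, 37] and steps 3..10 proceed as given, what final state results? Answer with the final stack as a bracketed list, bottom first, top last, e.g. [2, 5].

state after step 2 := [-9, 37, 37]
3 | DUP | [-9, 37, 37, 37]
4 | DROP | [-9, 37, 37]
5 | DROP | [-9, 37]
6 | SWAP | [37, -9]
7 | SUB | [46]
8 | PUSH -58 | [46, -58]
9 | SUB | [104]
10 | DROP | []

[]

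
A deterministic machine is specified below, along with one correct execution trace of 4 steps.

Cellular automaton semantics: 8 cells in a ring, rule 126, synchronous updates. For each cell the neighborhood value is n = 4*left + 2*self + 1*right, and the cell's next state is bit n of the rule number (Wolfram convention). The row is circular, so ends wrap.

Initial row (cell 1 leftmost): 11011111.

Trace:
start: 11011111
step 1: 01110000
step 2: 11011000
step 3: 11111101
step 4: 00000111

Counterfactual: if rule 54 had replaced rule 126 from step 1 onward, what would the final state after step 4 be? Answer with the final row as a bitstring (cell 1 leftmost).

11011101

(re-executing steps 1..4 under rule 54; state before step 1: 11011111)
step 1: 00100000
step 2: 01110000
step 3: 10001000
step 4: 11011101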